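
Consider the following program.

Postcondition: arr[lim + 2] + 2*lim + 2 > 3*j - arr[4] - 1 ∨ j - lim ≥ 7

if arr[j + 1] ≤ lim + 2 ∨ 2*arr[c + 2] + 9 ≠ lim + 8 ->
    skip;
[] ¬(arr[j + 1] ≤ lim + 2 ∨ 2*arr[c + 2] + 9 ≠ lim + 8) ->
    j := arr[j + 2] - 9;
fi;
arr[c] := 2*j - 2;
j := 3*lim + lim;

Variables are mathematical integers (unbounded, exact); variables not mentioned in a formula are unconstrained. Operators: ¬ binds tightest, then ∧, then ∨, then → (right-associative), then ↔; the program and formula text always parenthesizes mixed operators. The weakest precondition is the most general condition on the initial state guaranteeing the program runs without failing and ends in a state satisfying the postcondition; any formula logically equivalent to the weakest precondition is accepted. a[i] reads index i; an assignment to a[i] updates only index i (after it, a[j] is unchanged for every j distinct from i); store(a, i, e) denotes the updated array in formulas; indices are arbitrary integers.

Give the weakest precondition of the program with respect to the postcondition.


Working backward. After the program, the postcondition arr[lim + 2] + 2*lim + 2 > 3*j - arr[4] - 1 ∨ j - lim ≥ 7 must hold; in canonical form it is arr[lim + 2] + arr[4] + 2*lim > 3*j - 3 ∨ j ≥ lim + 7.
Before j := 3*lim + lim: arr[lim + 2] + arr[4] > 10*lim - 3 ∨ 3*lim ≥ 7
Before arr[c] := 2*j - 2: store(arr, c, 2*j - 2)[lim + 2] + store(arr, c, 2*j - 2)[4] > 10*lim - 3 ∨ 3*lim ≥ 7
Then branch requires store(arr, c, 2*j - 2)[lim + 2] + store(arr, c, 2*j - 2)[4] > 10*lim - 3 ∨ 3*lim ≥ 7; else branch requires store(arr, c, 2*arr[j + 2] - 20)[lim + 2] + store(arr, c, 2*arr[j + 2] - 20)[4] > 10*lim - 3 ∨ 3*lim ≥ 7.
Before the if: ((arr[j + 1] ≤ lim + 2 ∨ 2*arr[c + 2] ≠ lim - 1) → (store(arr, c, 2*j - 2)[lim + 2] + store(arr, c, 2*j - 2)[4] > 10*lim - 3 ∨ 3*lim ≥ 7)) ∧ ((¬(arr[j + 1] ≤ lim + 2 ∨ 2*arr[c + 2] ≠ lim - 1)) → (store(arr, c, 2*arr[j + 2] - 20)[lim + 2] + store(arr, c, 2*arr[j + 2] - 20)[4] > 10*lim - 3 ∨ 3*lim ≥ 7))
Answer: WP = ((arr[j + 1] ≤ lim + 2 ∨ 2*arr[c + 2] ≠ lim - 1) → (store(arr, c, 2*j - 2)[lim + 2] + store(arr, c, 2*j - 2)[4] > 10*lim - 3 ∨ 3*lim ≥ 7)) ∧ ((¬(arr[j + 1] ≤ lim + 2 ∨ 2*arr[c + 2] ≠ lim - 1)) → (store(arr, c, 2*arr[j + 2] - 20)[lim + 2] + store(arr, c, 2*arr[j + 2] - 20)[4] > 10*lim - 3 ∨ 3*lim ≥ 7))


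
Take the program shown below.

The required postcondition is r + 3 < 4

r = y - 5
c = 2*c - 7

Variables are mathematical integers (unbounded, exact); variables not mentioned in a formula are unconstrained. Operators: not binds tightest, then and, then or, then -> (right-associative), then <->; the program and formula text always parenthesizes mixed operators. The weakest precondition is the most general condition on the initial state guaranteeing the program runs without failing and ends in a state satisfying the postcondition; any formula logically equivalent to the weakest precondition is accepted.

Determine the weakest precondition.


Working backward. After the program, the postcondition r + 3 < 4 must hold; in canonical form it is r < 1.
Before c := 2*c - 7: r < 1
Before r := y - 5: y < 6
Answer: WP = y < 6


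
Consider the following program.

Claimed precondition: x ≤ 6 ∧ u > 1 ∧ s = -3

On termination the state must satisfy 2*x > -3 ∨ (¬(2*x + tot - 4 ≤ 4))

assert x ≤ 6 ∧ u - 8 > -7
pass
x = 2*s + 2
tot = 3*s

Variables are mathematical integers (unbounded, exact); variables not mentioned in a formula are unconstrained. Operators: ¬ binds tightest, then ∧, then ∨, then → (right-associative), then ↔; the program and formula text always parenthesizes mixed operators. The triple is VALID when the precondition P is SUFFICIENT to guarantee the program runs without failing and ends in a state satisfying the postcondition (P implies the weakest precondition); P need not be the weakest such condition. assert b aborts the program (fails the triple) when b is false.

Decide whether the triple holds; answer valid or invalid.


Working backward. After the program, the postcondition 2*x > -3 ∨ (¬(2*x + tot - 4 ≤ 4)) must hold; in canonical form it is 2*x > -3 ∨ (¬(tot + 2*x ≤ 8)).
Before tot := 3*s: 2*x > -3 ∨ (¬(3*s + 2*x ≤ 8))
Before x := 2*s + 2: 4*s > -7 ∨ (¬(7*s ≤ 4))
Before skip: 4*s > -7 ∨ (¬(7*s ≤ 4))
Before assert x ≤ 6 ∧ u - 8 > -7: x ≤ 6 ∧ u > 1 ∧ (4*s > -7 ∨ (¬(7*s ≤ 4)))
The weakest precondition is x ≤ 6 ∧ u > 1 ∧ (4*s > -7 ∨ (¬(7*s ≤ 4))).
Check whether x ≤ 6 ∧ u > 1 ∧ s = -3 implies it.
Countermodel: at the initial state s = -3, u = 2, x = 6, the precondition holds but the weakest precondition fails.
Answer: invalid


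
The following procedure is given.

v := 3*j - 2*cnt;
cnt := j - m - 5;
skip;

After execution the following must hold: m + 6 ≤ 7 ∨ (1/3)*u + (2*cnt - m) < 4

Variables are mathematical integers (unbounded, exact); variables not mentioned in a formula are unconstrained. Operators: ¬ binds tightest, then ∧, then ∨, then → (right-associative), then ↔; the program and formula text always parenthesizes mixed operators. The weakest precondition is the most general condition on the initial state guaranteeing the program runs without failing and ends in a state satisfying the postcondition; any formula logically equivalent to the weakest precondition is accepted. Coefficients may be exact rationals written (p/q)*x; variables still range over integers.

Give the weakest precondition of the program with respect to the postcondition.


Working backward. After the program, the postcondition m + 6 ≤ 7 ∨ (1/3)*u + (2*cnt - m) < 4 must hold; in canonical form it is m ≤ 1 ∨ 2*cnt + (1/3)*u < m + 4.
Before skip: m ≤ 1 ∨ 2*cnt + (1/3)*u < m + 4
Before cnt := j - m - 5: m ≤ 1 ∨ 2*j + (1/3)*u < 3*m + 14
Before v := 3*j - 2*cnt: m ≤ 1 ∨ 2*j + (1/3)*u < 3*m + 14
Answer: WP = m ≤ 1 ∨ 2*j + (1/3)*u < 3*m + 14


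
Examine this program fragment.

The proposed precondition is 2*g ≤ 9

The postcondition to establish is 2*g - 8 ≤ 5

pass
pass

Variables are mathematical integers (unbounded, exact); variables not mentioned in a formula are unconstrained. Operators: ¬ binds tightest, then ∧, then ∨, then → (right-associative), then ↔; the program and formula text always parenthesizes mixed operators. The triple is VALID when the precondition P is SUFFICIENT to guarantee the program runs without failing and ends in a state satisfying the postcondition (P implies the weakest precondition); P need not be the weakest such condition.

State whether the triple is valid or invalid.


Working backward. After the program, the postcondition 2*g - 8 ≤ 5 must hold; in canonical form it is 2*g ≤ 13.
Before skip: 2*g ≤ 13
Before skip: 2*g ≤ 13
The weakest precondition is 2*g ≤ 13.
Check whether 2*g ≤ 9 implies it.
Every state satisfying the precondition satisfies the weakest precondition: the implication holds.
Answer: valid


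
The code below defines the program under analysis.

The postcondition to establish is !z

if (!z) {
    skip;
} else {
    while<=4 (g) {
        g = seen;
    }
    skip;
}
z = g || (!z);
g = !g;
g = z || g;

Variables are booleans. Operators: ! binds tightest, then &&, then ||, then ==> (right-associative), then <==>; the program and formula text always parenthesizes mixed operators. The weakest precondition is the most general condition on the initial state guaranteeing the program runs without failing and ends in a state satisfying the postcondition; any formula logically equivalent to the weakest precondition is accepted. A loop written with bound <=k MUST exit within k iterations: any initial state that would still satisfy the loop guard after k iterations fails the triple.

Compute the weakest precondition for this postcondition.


Working backward. After the program, !z must hold.
Before g := z || g: !z
Before g := !g: !z
Before z := g || (!z): !(g || (!z))
Then branch requires !(g || (!z)); else branch requires (g ==> ((seen ==> ((seen ==> ((seen ==> ((!seen) && (!(seen || (!z))))) && ((!seen) ==> (!(seen || (!z)))))) && ((!seen) ==> (!(seen || (!z)))))) && ((!seen) ==> (!(seen || (!z)))))) && ((!g) ==> (!(g || (!z)))).
Before the if: ((!z) ==> (!(g || (!z)))) && (z ==> ((g ==> ((seen ==> ((seen ==> ((seen ==> ((!seen) && (!(seen || (!z))))) && ((!seen) ==> (!(seen || (!z)))))) && ((!seen) ==> (!(seen || (!z)))))) && ((!seen) ==> (!(seen || (!z)))))) && ((!g) ==> (!(g || (!z))))))
Answer: WP = ((!z) ==> (!(g || (!z)))) && (z ==> ((g ==> ((seen ==> ((seen ==> ((seen ==> ((!seen) && (!(seen || (!z))))) && ((!seen) ==> (!(seen || (!z)))))) && ((!seen) ==> (!(seen || (!z)))))) && ((!seen) ==> (!(seen || (!z)))))) && ((!g) ==> (!(g || (!z))))))


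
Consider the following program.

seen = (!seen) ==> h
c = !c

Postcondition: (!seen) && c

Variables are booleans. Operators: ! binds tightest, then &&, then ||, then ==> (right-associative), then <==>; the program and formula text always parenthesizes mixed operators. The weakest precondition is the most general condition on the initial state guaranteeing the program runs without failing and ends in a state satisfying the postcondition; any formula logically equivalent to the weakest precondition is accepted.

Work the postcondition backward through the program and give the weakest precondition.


Working backward. After the program, (!seen) && c must hold.
Before c := !c: (!seen) && (!c)
Before seen := (!seen) ==> h: (!((!seen) ==> h)) && (!c)
Answer: WP = (!((!seen) ==> h)) && (!c)


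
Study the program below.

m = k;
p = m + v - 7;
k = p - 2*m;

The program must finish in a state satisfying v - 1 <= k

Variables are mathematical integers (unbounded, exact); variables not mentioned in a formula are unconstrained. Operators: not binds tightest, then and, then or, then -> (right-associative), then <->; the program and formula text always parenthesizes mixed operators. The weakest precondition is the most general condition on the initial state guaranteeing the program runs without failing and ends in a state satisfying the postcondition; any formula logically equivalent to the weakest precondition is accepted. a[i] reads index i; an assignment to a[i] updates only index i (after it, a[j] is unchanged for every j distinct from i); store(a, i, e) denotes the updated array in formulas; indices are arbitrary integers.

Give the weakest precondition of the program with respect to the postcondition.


Working backward. After the program, the postcondition v - 1 <= k must hold; in canonical form it is v <= k + 1.
Before k := p - 2*m: 2*m + v <= p + 1
Before p := m + v - 7: m <= -6
Before m := k: k <= -6
Answer: WP = k <= -6


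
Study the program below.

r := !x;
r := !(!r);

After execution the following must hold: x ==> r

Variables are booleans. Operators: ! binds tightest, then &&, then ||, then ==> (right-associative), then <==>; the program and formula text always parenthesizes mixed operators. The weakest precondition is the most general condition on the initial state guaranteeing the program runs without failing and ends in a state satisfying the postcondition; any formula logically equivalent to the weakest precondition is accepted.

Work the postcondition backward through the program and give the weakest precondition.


Working backward. After the program, x ==> r must hold.
Before r := !(!r): x ==> r
Before r := !x: x ==> (!x)
Answer: WP = x ==> (!x)


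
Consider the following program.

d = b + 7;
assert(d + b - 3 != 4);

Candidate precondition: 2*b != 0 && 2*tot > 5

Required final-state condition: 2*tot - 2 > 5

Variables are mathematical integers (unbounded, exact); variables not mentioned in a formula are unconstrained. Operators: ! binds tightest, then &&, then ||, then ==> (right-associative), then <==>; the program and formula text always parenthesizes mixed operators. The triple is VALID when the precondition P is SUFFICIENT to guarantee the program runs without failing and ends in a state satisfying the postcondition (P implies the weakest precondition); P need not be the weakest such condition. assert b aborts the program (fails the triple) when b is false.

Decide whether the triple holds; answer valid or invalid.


Working backward. After the program, the postcondition 2*tot - 2 > 5 must hold; in canonical form it is 2*tot > 7.
Before assert d + b - 3 != 4: b + d != 7 && 2*tot > 7
Before d := b + 7: 2*b != 0 && 2*tot > 7
The weakest precondition is 2*b != 0 && 2*tot > 7.
Check whether 2*b != 0 && 2*tot > 5 implies it.
Countermodel: at the initial state b = 1, tot = 3, the precondition holds but the weakest precondition fails.
Answer: invalid


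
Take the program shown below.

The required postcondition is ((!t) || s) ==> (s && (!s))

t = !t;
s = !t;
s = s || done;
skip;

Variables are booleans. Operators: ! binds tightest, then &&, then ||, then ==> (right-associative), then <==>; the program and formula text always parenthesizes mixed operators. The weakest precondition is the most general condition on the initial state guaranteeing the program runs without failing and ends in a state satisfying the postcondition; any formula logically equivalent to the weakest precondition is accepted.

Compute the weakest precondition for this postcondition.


Working backward. After the program, the postcondition ((!t) || s) ==> (s && (!s)) must hold; in canonical form it is !((!t) || s).
Before skip: !((!t) || s)
Before s := s || done: !((!t) || s || done)
Before s := !t: !((!t) || done)
Before t := !t: !(t || done)
Answer: WP = !(t || done)


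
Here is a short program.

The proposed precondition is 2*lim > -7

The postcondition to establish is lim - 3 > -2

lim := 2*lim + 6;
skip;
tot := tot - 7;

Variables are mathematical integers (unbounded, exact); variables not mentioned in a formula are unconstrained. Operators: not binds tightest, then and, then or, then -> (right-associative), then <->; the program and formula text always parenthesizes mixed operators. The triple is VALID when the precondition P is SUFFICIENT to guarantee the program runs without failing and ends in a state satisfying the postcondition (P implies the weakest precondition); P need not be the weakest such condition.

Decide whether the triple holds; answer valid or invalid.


Working backward. After the program, the postcondition lim - 3 > -2 must hold; in canonical form it is lim > 1.
Before tot := tot - 7: lim > 1
Before skip: lim > 1
Before lim := 2*lim + 6: 2*lim > -5
The weakest precondition is 2*lim > -5.
Check whether 2*lim > -7 implies it.
Countermodel: at the initial state lim = -3, the precondition holds but the weakest precondition fails.
Answer: invalid


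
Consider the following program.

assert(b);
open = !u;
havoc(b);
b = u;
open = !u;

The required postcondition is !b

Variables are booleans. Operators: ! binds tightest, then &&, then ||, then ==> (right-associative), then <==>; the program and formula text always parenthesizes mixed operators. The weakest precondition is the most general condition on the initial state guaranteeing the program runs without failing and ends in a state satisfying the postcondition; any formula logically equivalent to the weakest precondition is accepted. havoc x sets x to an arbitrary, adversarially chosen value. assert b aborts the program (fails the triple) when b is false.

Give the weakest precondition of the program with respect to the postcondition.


Working backward. After the program, !b must hold.
Before open := !u: !b
Before b := u: !u
Before havoc b: !u
Before open := !u: !u
Before assert b: b && (!u)
Answer: WP = b && (!u)


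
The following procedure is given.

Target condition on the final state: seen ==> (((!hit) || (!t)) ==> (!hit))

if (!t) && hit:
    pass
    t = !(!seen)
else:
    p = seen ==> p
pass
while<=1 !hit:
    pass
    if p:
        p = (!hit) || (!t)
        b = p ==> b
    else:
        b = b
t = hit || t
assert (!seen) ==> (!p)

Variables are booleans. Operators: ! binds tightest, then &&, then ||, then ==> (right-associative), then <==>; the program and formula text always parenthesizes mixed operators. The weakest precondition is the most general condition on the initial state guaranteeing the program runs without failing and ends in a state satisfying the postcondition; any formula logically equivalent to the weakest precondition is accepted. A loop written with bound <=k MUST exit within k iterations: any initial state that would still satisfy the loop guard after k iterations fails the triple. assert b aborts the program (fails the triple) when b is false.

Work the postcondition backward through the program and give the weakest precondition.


Working backward. After the program, seen ==> (((!hit) || (!t)) ==> (!hit)) must hold.
Before assert (!seen) ==> (!p): ((!seen) ==> (!p)) && (seen ==> (((!hit) || (!t)) ==> (!hit)))
Before t := hit || t: ((!seen) ==> (!p)) && (seen ==> (((!hit) || (!(hit || t))) ==> (!hit)))
Before the loop (bound <=1), unroll the exhaustion recursion (WP_0 = exit-now case; WP_j = one more guarded iteration, up to j = 1):
  WP_0: hit && ((!seen) ==> (!p)) && (seen ==> (((!hit) || (!(hit || t))) ==> (!hit)))
  WP_1: ((!hit) ==> ((p ==> (hit && ((!seen) ==> (!((!hit) || (!t)))) && (seen ==> (((!hit) || (!(hit || t))) ==> (!hit))))) && ((!p) ==> (hit && ((!seen) ==> (!p)) && (seen ==> (((!hit) || (!(hit || t))) ==> (!hit))))))) && (hit ==> (((!seen) ==> (!p)) && (seen ==> (((!hit) || (!(hit || t))) ==> (!hit)))))
So before the loop: ((!hit) ==> ((p ==> (hit && ((!seen) ==> (!((!hit) || (!t)))) && (seen ==> (((!hit) || (!(hit || t))) ==> (!hit))))) && ((!p) ==> (hit && ((!seen) ==> (!p)) && (seen ==> (((!hit) || (!(hit || t))) ==> (!hit))))))) && (hit ==> (((!seen) ==> (!p)) && (seen ==> (((!hit) || (!(hit || t))) ==> (!hit)))))
Before skip: ((!hit) ==> ((p ==> (hit && ((!seen) ==> (!((!hit) || (!t)))) && (seen ==> (((!hit) || (!(hit || t))) ==> (!hit))))) && ((!p) ==> (hit && ((!seen) ==> (!p)) && (seen ==> (((!hit) || (!(hit || t))) ==> (!hit))))))) && (hit ==> (((!seen) ==> (!p)) && (seen ==> (((!hit) || (!(hit || t))) ==> (!hit)))))
Then branch requires ((!hit) ==> ((p ==> (hit && ((!seen) ==> (!((!hit) || (!seen)))) && (seen ==> (((!hit) || (!(hit || seen))) ==> (!hit))))) && ((!p) ==> (hit && ((!seen) ==> (!p)) && (seen ==> (((!hit) || (!(hit || seen))) ==> (!hit))))))) && (hit ==> (((!seen) ==> (!p)) && (seen ==> (((!hit) || (!(hit || seen))) ==> (!hit))))); else branch requires ((!hit) ==> (((seen ==> p) ==> (hit && ((!seen) ==> (!((!hit) || (!t)))) && (seen ==> (((!hit) || (!(hit || t))) ==> (!hit))))) && ((!(seen ==> p)) ==> (hit && ((!seen) ==> (!(seen ==> p))) && (seen ==> (((!hit) || (!(hit || t))) ==> (!hit))))))) && (hit ==> (((!seen) ==> (!(seen ==> p))) && (seen ==> (((!hit) || (!(hit || t))) ==> (!hit))))).
Before the if: (((!t) && hit) ==> (((!hit) ==> ((p ==> (hit && ((!seen) ==> (!((!hit) || (!seen)))) && (seen ==> (((!hit) || (!(hit || seen))) ==> (!hit))))) && ((!p) ==> (hit && ((!seen) ==> (!p)) && (seen ==> (((!hit) || (!(hit || seen))) ==> (!hit))))))) && (hit ==> (((!seen) ==> (!p)) && (seen ==> (((!hit) || (!(hit || seen))) ==> (!hit))))))) && ((!((!t) && hit)) ==> (((!hit) ==> (((seen ==> p) ==> (hit && ((!seen) ==> (!((!hit) || (!t)))) && (seen ==> (((!hit) || (!(hit || t))) ==> (!hit))))) && ((!(seen ==> p)) ==> (hit && ((!seen) ==> (!(seen ==> p))) && (seen ==> (((!hit) || (!(hit || t))) ==> (!hit))))))) && (hit ==> (((!seen) ==> (!(seen ==> p))) && (seen ==> (((!hit) || (!(hit || t))) ==> (!hit)))))))
Answer: WP = (((!t) && hit) ==> (((!hit) ==> ((p ==> (hit && ((!seen) ==> (!((!hit) || (!seen)))) && (seen ==> (((!hit) || (!(hit || seen))) ==> (!hit))))) && ((!p) ==> (hit && ((!seen) ==> (!p)) && (seen ==> (((!hit) || (!(hit || seen))) ==> (!hit))))))) && (hit ==> (((!seen) ==> (!p)) && (seen ==> (((!hit) || (!(hit || seen))) ==> (!hit))))))) && ((!((!t) && hit)) ==> (((!hit) ==> (((seen ==> p) ==> (hit && ((!seen) ==> (!((!hit) || (!t)))) && (seen ==> (((!hit) || (!(hit || t))) ==> (!hit))))) && ((!(seen ==> p)) ==> (hit && ((!seen) ==> (!(seen ==> p))) && (seen ==> (((!hit) || (!(hit || t))) ==> (!hit))))))) && (hit ==> (((!seen) ==> (!(seen ==> p))) && (seen ==> (((!hit) || (!(hit || t))) ==> (!hit)))))))


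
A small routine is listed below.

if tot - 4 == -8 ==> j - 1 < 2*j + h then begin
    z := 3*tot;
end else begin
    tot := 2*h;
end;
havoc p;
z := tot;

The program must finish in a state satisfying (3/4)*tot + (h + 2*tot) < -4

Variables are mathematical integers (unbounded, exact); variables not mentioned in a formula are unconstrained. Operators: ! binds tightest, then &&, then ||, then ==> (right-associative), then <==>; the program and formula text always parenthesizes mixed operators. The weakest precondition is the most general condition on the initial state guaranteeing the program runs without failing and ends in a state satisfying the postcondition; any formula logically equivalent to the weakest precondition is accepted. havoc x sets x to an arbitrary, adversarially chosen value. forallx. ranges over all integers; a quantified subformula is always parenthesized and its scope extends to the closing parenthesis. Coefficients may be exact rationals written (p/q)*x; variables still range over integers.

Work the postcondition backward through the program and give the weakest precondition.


Working backward. After the program, the postcondition (3/4)*tot + (h + 2*tot) < -4 must hold; in canonical form it is h + (11/4)*tot < -4.
Before z := tot: h + (11/4)*tot < -4
Before havoc p: h + (11/4)*tot < -4
Then branch requires h + (11/4)*tot < -4; else branch requires (13/2)*h < -4.
Before the if: ((tot == -4 ==> h + j > -1) ==> h + (11/4)*tot < -4) && ((!(tot == -4 ==> h + j > -1)) ==> (13/2)*h < -4)
Answer: WP = ((tot == -4 ==> h + j > -1) ==> h + (11/4)*tot < -4) && ((!(tot == -4 ==> h + j > -1)) ==> (13/2)*h < -4)


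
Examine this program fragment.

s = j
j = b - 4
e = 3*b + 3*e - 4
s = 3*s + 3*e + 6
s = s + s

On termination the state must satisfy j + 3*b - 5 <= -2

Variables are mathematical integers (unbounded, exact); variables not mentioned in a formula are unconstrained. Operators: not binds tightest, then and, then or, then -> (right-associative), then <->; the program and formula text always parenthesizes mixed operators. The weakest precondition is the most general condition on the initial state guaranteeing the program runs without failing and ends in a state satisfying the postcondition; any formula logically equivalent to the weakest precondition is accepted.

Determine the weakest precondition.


Working backward. After the program, the postcondition j + 3*b - 5 <= -2 must hold; in canonical form it is 3*b + j <= 3.
Before s := s + s: 3*b + j <= 3
Before s := 3*s + 3*e + 6: 3*b + j <= 3
Before e := 3*b + 3*e - 4: 3*b + j <= 3
Before j := b - 4: 4*b <= 7
Before s := j: 4*b <= 7
Answer: WP = 4*b <= 7


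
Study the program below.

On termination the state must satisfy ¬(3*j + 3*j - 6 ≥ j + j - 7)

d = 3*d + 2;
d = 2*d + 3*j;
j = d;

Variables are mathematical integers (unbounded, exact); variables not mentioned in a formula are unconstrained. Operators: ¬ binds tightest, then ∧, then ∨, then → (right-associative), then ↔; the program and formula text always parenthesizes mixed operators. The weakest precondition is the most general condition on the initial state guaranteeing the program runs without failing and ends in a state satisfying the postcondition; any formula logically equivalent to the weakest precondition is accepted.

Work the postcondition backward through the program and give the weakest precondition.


Working backward. After the program, the postcondition ¬(3*j + 3*j - 6 ≥ j + j - 7) must hold; in canonical form it is ¬(4*j ≥ -1).
Before j := d: ¬(4*d ≥ -1)
Before d := 2*d + 3*j: ¬(8*d + 12*j ≥ -1)
Before d := 3*d + 2: ¬(24*d + 12*j ≥ -17)
Answer: WP = ¬(24*d + 12*j ≥ -17)


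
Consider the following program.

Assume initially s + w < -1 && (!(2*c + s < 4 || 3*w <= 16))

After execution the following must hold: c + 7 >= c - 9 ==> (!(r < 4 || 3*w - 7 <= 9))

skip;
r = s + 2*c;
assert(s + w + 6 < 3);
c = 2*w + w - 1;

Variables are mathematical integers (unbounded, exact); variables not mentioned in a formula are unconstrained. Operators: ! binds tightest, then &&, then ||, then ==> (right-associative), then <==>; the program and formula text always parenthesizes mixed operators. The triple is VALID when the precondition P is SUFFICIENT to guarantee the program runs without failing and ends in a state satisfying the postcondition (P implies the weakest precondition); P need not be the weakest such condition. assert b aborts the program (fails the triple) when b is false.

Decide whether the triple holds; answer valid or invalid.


Working backward. After the program, the postcondition c + 7 >= c - 9 ==> (!(r < 4 || 3*w - 7 <= 9)) must hold; in canonical form it is !(r < 4 || 3*w <= 16).
Before c := 2*w + w - 1: !(r < 4 || 3*w <= 16)
Before assert s + w + 6 < 3: s + w < -3 && (!(r < 4 || 3*w <= 16))
Before r := s + 2*c: s + w < -3 && (!(2*c + s < 4 || 3*w <= 16))
Before skip: s + w < -3 && (!(2*c + s < 4 || 3*w <= 16))
The weakest precondition is s + w < -3 && (!(2*c + s < 4 || 3*w <= 16)).
Check whether s + w < -1 && (!(2*c + s < 4 || 3*w <= 16)) implies it.
Countermodel: at the initial state c = 6, s = -8, w = 6, the precondition holds but the weakest precondition fails.
Answer: invalid


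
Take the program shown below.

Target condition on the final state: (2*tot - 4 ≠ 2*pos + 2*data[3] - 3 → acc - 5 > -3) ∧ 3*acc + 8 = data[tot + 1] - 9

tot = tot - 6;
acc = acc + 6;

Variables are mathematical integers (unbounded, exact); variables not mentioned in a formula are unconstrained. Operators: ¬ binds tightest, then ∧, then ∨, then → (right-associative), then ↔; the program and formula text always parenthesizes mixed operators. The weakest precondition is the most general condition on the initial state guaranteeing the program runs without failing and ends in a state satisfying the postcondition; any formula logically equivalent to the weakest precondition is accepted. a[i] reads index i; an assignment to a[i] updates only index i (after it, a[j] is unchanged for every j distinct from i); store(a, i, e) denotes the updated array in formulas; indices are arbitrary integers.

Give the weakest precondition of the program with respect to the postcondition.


Working backward. After the program, the postcondition (2*tot - 4 ≠ 2*pos + 2*data[3] - 3 → acc - 5 > -3) ∧ 3*acc + 8 = data[tot + 1] - 9 must hold; in canonical form it is (2*tot ≠ 2*data[3] + 2*pos + 1 → acc > 2) ∧ 3*acc = data[tot + 1] - 17.
Before acc := acc + 6: (2*tot ≠ 2*data[3] + 2*pos + 1 → acc > -4) ∧ 3*acc = data[tot + 1] - 35
Before tot := tot - 6: (2*tot ≠ 2*data[3] + 2*pos + 13 → acc > -4) ∧ 3*acc = data[tot - 5] - 35
Answer: WP = (2*tot ≠ 2*data[3] + 2*pos + 13 → acc > -4) ∧ 3*acc = data[tot - 5] - 35


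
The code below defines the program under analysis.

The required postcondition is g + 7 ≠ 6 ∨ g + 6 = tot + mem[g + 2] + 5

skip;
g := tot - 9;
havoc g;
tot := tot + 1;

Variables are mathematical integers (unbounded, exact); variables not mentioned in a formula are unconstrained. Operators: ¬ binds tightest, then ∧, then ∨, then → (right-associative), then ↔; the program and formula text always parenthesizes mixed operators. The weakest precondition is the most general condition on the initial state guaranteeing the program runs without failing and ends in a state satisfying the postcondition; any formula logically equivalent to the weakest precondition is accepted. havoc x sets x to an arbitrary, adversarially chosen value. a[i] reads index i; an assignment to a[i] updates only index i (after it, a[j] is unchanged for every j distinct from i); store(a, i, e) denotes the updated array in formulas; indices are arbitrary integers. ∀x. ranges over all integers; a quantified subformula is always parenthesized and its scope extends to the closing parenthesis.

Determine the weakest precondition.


Working backward. After the program, the postcondition g + 7 ≠ 6 ∨ g + 6 = tot + mem[g + 2] + 5 must hold; in canonical form it is g ≠ -1 ∨ g = mem[g + 2] + tot - 1.
Before tot := tot + 1: g ≠ -1 ∨ g = mem[g + 2] + tot
Before havoc g: ∀g_1. (g_1 ≠ -1 ∨ g_1 = mem[g_1 + 2] + tot)
Before g := tot - 9: ∀g_1. (g_1 ≠ -1 ∨ g_1 = mem[g_1 + 2] + tot)
Before skip: ∀g_1. (g_1 ≠ -1 ∨ g_1 = mem[g_1 + 2] + tot)
Answer: WP = ∀g_1. (g_1 ≠ -1 ∨ g_1 = mem[g_1 + 2] + tot)


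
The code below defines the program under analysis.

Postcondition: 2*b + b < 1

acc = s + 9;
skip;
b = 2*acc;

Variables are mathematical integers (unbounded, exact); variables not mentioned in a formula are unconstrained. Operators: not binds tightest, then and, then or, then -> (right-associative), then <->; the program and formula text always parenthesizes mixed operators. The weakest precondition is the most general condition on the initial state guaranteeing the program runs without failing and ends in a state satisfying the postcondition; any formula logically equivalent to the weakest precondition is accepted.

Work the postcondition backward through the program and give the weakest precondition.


Working backward. After the program, the postcondition 2*b + b < 1 must hold; in canonical form it is 3*b < 1.
Before b := 2*acc: 6*acc < 1
Before skip: 6*acc < 1
Before acc := s + 9: 6*s < -53
Answer: WP = 6*s < -53


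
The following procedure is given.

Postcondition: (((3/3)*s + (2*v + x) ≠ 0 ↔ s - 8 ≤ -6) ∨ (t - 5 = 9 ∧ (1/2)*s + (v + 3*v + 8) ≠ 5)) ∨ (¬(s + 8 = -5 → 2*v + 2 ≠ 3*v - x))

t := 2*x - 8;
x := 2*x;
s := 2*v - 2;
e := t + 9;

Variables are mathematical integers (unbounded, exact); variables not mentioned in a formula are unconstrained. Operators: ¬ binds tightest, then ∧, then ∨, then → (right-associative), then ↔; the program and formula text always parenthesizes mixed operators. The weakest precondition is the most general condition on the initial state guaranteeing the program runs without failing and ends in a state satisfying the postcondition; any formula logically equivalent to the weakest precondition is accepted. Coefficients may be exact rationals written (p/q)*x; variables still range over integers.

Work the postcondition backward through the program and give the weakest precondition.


Working backward. After the program, the postcondition (((3/3)*s + (2*v + x) ≠ 0 ↔ s - 8 ≤ -6) ∨ (t - 5 = 9 ∧ (1/2)*s + (v + 3*v + 8) ≠ 5)) ∨ (¬(s + 8 = -5 → 2*v + 2 ≠ 3*v - x)) must hold; in canonical form it is (s + 2*v + x ≠ 0 ↔ s ≤ 2) ∨ (t = 14 ∧ (1/2)*s + 4*v ≠ -3) ∨ (¬(s = -13 → x ≠ v - 2)).
Before e := t + 9: (s + 2*v + x ≠ 0 ↔ s ≤ 2) ∨ (t = 14 ∧ (1/2)*s + 4*v ≠ -3) ∨ (¬(s = -13 → x ≠ v - 2))
Before s := 2*v - 2: (4*v + x ≠ 2 ↔ 2*v ≤ 4) ∨ (t = 14 ∧ 5*v ≠ -2) ∨ (¬(2*v = -11 → x ≠ v - 2))
Before x := 2*x: (4*v + 2*x ≠ 2 ↔ 2*v ≤ 4) ∨ (t = 14 ∧ 5*v ≠ -2) ∨ (¬(2*v = -11 → 2*x ≠ v - 2))
Before t := 2*x - 8: (4*v + 2*x ≠ 2 ↔ 2*v ≤ 4) ∨ (2*x = 22 ∧ 5*v ≠ -2) ∨ (¬(2*v = -11 → 2*x ≠ v - 2))
Answer: WP = (4*v + 2*x ≠ 2 ↔ 2*v ≤ 4) ∨ (2*x = 22 ∧ 5*v ≠ -2) ∨ (¬(2*v = -11 → 2*x ≠ v - 2))


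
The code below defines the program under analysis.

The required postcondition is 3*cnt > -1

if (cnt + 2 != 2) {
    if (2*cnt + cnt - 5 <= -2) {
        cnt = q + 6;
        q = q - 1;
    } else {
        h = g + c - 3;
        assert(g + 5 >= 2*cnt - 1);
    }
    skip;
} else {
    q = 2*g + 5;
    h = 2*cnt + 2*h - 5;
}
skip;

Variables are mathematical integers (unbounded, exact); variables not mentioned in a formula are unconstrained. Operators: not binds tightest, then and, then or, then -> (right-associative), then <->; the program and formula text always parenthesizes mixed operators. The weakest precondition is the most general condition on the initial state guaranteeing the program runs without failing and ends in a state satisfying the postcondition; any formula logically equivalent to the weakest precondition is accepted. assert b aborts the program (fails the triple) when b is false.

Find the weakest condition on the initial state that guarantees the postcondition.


Working backward. After the program, 3*cnt > -1 must hold.
Before skip: 3*cnt > -1
Then branch requires (3*cnt <= 3 -> 3*q > -19) and ((not (3*cnt <= 3)) -> (g >= 2*cnt - 6 and 3*cnt > -1)); else branch requires 3*cnt > -1.
Before the if: (cnt != 0 -> ((3*cnt <= 3 -> 3*q > -19) and ((not (3*cnt <= 3)) -> (g >= 2*cnt - 6 and 3*cnt > -1)))) and ((not (cnt != 0)) -> 3*cnt > -1)
Answer: WP = (cnt != 0 -> ((3*cnt <= 3 -> 3*q > -19) and ((not (3*cnt <= 3)) -> (g >= 2*cnt - 6 and 3*cnt > -1)))) and ((not (cnt != 0)) -> 3*cnt > -1)


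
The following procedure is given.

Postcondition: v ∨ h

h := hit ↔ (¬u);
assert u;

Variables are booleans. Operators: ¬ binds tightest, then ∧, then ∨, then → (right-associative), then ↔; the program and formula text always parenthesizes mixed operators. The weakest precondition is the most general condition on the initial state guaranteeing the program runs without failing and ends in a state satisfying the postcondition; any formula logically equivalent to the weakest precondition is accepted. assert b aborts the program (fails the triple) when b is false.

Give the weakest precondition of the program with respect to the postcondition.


Working backward. After the program, v ∨ h must hold.
Before assert u: u ∧ (v ∨ h)
Before h := hit ↔ (¬u): u ∧ (v ∨ (hit ↔ (¬u)))
Answer: WP = u ∧ (v ∨ (hit ↔ (¬u)))


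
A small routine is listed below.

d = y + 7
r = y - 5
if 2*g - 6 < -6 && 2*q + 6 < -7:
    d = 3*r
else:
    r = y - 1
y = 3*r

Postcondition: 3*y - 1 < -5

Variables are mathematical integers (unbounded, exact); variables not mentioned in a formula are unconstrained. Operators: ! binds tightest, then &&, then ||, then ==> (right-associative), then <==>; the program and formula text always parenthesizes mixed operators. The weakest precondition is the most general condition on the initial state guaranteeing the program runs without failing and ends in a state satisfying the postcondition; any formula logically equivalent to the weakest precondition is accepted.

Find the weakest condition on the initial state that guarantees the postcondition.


Working backward. After the program, the postcondition 3*y - 1 < -5 must hold; in canonical form it is 3*y < -4.
Before y := 3*r: 9*r < -4
Then branch requires 9*r < -4; else branch requires 9*y < 5.
Before the if: ((2*g < 0 && 2*q < -13) ==> 9*r < -4) && ((!(2*g < 0 && 2*q < -13)) ==> 9*y < 5)
Before r := y - 5: ((2*g < 0 && 2*q < -13) ==> 9*y < 41) && ((!(2*g < 0 && 2*q < -13)) ==> 9*y < 5)
Before d := y + 7: ((2*g < 0 && 2*q < -13) ==> 9*y < 41) && ((!(2*g < 0 && 2*q < -13)) ==> 9*y < 5)
Answer: WP = ((2*g < 0 && 2*q < -13) ==> 9*y < 41) && ((!(2*g < 0 && 2*q < -13)) ==> 9*y < 5)


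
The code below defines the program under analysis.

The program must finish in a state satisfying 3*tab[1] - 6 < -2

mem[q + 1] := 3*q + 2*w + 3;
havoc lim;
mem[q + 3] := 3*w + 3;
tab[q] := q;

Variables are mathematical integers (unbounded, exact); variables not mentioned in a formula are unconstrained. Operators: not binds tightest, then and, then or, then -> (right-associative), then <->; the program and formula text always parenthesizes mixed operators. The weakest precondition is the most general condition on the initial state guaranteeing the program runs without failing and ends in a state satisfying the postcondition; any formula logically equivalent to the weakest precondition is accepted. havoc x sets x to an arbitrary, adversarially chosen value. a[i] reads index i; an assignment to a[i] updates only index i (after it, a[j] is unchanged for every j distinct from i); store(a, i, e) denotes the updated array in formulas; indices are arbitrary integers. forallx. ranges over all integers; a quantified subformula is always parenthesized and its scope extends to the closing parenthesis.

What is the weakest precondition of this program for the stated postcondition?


Working backward. After the program, the postcondition 3*tab[1] - 6 < -2 must hold; in canonical form it is 3*tab[1] < 4.
Before tab[q] := q: 3*store(tab, q, q)[1] < 4
Before mem[q + 3] := 3*w + 3: 3*store(tab, q, q)[1] < 4
Before havoc lim: 3*store(tab, q, q)[1] < 4
Before mem[q + 1] := 3*q + 2*w + 3: 3*store(tab, q, q)[1] < 4
Answer: WP = 3*store(tab, q, q)[1] < 4


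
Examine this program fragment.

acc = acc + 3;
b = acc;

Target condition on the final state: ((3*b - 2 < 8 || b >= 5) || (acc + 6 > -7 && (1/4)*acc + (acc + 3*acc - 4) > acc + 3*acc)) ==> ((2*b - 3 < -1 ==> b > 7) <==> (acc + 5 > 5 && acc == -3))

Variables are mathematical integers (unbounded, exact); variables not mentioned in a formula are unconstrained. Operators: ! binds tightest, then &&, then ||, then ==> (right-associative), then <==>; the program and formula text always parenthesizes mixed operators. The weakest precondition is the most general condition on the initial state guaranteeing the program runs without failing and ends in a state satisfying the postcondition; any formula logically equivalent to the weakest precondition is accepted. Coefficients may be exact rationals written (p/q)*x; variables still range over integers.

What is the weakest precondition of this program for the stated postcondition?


Working backward. After the program, the postcondition ((3*b - 2 < 8 || b >= 5) || (acc + 6 > -7 && (1/4)*acc + (acc + 3*acc - 4) > acc + 3*acc)) ==> ((2*b - 3 < -1 ==> b > 7) <==> (acc + 5 > 5 && acc == -3)) must hold; in canonical form it is (3*b < 10 || b >= 5 || (acc > -13 && (1/4)*acc > 4)) ==> ((2*b < 2 ==> b > 7) <==> (acc > 0 && acc == -3)).
Before b := acc: (3*acc < 10 || acc >= 5 || (acc > -13 && (1/4)*acc > 4)) ==> ((2*acc < 2 ==> acc > 7) <==> (acc > 0 && acc == -3))
Before acc := acc + 3: (3*acc < 1 || acc >= 2 || (acc > -16 && (1/4)*acc > 13/4)) ==> ((2*acc < -4 ==> acc > 4) <==> (acc > -3 && acc == -6))
Answer: WP = (3*acc < 1 || acc >= 2 || (acc > -16 && (1/4)*acc > 13/4)) ==> ((2*acc < -4 ==> acc > 4) <==> (acc > -3 && acc == -6))


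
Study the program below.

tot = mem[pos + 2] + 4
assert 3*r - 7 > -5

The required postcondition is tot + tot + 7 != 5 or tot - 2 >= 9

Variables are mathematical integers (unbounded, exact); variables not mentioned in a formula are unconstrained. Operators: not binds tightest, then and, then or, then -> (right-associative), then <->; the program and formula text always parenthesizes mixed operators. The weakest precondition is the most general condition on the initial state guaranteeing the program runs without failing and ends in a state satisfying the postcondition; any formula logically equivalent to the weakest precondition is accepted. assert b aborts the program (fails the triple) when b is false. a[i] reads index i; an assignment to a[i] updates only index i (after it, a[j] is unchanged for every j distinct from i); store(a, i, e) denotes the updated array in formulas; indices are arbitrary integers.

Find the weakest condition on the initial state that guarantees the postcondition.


Working backward. After the program, the postcondition tot + tot + 7 != 5 or tot - 2 >= 9 must hold; in canonical form it is 2*tot != -2 or tot >= 11.
Before assert 3*r - 7 > -5: 3*r > 2 and (2*tot != -2 or tot >= 11)
Before tot := mem[pos + 2] + 4: 3*r > 2 and (2*mem[pos + 2] != -10 or mem[pos + 2] >= 7)
Answer: WP = 3*r > 2 and (2*mem[pos + 2] != -10 or mem[pos + 2] >= 7)


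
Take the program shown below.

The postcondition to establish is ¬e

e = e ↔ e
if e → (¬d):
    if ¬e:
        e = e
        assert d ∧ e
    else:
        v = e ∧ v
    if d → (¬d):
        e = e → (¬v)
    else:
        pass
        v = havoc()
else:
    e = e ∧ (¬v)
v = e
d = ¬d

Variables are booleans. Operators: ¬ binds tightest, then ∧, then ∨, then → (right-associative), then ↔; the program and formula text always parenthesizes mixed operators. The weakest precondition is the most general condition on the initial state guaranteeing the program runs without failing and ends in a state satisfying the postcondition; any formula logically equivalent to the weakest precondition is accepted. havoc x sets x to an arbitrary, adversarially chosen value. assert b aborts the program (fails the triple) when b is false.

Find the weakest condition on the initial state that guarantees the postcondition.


Working backward. After the program, ¬e must hold.
Before d := ¬d: ¬e
Before v := e: ¬e
Then branch requires ((¬e) → (d ∧ e ∧ ((d → (¬d)) → (¬(e → (¬v)))) ∧ ((¬(d → (¬d))) → (¬e)))) ∧ (e → (((d → (¬d)) → (¬(e → (¬(e ∧ v))))) ∧ ((¬(d → (¬d))) → (¬e)))); else branch requires ¬(e ∧ (¬v)).
Before the if: ((e → (¬d)) → (((¬e) → (d ∧ e ∧ ((d → (¬d)) → (¬(e → (¬v)))) ∧ ((¬(d → (¬d))) → (¬e)))) ∧ (e → (((d → (¬d)) → (¬(e → (¬(e ∧ v))))) ∧ ((¬(d → (¬d))) → (¬e)))))) ∧ ((¬(e → (¬d))) → (¬(e ∧ (¬v))))
Before e := e ↔ e: ((¬d) → (((d → (¬d)) → v) ∧ (d → (¬d)))) ∧ (d → v)
Answer: WP = ((¬d) → (((d → (¬d)) → v) ∧ (d → (¬d)))) ∧ (d → v)
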